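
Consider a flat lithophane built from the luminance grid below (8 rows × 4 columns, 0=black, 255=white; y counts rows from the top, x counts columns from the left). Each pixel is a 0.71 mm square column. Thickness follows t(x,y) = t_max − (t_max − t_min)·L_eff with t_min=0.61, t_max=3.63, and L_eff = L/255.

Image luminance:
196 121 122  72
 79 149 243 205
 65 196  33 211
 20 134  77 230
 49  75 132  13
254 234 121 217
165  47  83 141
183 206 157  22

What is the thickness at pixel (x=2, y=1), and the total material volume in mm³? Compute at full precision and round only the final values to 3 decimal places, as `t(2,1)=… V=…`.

t(2,1)=0.752 V=33.171

span = t_max - t_min = 3.63 - 0.61 = 3.020
L(2,1) = 243, L_eff = 243/255 = 0.952941
t(2,1) = 3.63 - 3.020·0.952941 = 0.752
Σt over all 8·4 pixels = 419494/6375 ≈ 65.8029804
V = pitch²·Σt = 0.71²·419494/6375 = 33.171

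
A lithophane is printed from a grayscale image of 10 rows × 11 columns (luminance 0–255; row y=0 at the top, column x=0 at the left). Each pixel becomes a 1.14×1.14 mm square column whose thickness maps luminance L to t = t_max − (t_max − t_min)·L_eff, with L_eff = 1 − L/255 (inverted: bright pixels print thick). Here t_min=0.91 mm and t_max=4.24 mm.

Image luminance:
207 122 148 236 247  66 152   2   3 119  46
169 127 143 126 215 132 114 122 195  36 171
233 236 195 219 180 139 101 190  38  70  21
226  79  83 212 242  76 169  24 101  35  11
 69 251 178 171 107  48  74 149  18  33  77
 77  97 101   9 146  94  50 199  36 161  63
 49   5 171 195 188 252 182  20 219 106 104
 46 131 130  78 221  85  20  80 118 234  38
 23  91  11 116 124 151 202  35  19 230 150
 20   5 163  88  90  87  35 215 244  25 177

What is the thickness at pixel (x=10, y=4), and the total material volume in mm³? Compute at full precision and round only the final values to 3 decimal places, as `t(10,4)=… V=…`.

t(10,4)=1.916 V=350.020

span = t_max - t_min = 4.24 - 0.91 = 3.330
L(10,4) = 77, L_eff = 1 - 77/255 = 0.698039 (inverted)
t(10,4) = 4.24 - 3.330·0.698039 = 1.916
Σt over all 10·11 pixels = 2289299/8500 ≈ 269.3292941
V = pitch²·Σt = 1.14²·2289299/8500 = 350.020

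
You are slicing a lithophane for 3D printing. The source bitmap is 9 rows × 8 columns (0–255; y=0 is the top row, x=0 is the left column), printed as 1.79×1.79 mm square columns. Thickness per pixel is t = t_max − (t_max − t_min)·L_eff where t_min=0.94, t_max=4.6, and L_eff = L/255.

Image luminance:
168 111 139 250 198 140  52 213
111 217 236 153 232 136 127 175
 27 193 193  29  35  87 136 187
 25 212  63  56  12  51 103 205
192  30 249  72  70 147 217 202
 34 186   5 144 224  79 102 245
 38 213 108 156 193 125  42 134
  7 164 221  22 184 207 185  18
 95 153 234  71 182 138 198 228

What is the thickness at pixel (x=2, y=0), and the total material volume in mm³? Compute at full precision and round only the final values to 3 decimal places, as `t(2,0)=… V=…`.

t(2,0)=2.605 V=611.157

span = t_max - t_min = 4.6 - 0.94 = 3.660
L(2,0) = 139, L_eff = 139/255 = 0.545098
t(2,0) = 4.6 - 3.660·0.545098 = 2.605
Σt over all 9·8 pixels = 405327/2125 ≈ 190.7421176
V = pitch²·Σt = 1.79²·405327/2125 = 611.157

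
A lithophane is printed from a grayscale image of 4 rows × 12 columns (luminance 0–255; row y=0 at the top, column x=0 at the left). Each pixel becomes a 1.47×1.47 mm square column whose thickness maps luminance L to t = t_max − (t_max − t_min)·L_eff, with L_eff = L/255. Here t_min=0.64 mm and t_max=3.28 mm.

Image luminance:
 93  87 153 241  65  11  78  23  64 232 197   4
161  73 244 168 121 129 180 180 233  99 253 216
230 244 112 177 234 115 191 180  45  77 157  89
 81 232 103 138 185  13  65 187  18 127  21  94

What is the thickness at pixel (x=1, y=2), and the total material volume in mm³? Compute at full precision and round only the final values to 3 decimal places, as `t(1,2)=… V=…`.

t(1,2)=0.754 V=196.586

span = t_max - t_min = 3.28 - 0.64 = 2.640
L(1,2) = 244, L_eff = 244/255 = 0.956863
t(1,2) = 3.28 - 2.640·0.956863 = 0.754
Σt over all 4·12 pixels = 38664/425 ≈ 90.9741176
V = pitch²·Σt = 1.47²·38664/425 = 196.586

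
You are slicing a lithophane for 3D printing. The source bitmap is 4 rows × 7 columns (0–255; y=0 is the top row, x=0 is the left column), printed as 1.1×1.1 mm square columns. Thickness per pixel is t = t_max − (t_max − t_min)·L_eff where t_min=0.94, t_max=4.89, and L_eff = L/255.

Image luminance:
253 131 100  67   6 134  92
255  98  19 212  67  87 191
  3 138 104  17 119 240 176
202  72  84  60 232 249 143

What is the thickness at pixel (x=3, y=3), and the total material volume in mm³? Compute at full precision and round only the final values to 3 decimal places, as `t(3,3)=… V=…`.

t(3,3)=3.961 V=99.116

span = t_max - t_min = 4.89 - 0.94 = 3.950
L(3,3) = 60, L_eff = 60/255 = 0.235294
t(3,3) = 4.89 - 3.950·0.235294 = 3.961
Σt over all 4·7 pixels = 417763/5100 ≈ 81.9143137
V = pitch²·Σt = 1.1²·417763/5100 = 99.116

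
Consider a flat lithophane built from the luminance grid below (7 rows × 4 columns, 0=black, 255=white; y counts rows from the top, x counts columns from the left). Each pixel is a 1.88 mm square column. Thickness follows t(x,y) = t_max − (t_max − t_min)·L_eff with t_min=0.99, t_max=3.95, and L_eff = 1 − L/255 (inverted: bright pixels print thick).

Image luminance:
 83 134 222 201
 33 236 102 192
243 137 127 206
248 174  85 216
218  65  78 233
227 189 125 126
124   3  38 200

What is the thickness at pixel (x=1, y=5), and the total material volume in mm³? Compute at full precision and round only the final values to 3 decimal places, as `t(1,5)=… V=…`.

t(1,5)=3.184 V=272.953

span = t_max - t_min = 3.95 - 0.99 = 2.960
L(1,5) = 189, L_eff = 1 - 189/255 = 0.258824 (inverted)
t(1,5) = 3.95 - 2.960·0.258824 = 3.184
Σt over all 7·4 pixels = 19693/255 ≈ 77.2274510
V = pitch²·Σt = 1.88²·19693/255 = 272.953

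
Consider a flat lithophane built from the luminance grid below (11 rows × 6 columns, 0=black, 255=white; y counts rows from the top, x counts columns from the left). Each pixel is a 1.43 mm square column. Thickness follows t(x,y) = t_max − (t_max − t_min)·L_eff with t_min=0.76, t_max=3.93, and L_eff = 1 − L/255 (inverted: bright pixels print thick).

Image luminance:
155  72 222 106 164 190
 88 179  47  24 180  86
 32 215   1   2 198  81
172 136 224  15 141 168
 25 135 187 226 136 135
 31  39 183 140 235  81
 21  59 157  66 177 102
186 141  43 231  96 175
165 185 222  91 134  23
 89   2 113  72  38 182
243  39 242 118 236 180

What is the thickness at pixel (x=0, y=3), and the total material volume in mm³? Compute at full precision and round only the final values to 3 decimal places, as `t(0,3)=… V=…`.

span = t_max - t_min = 3.93 - 0.76 = 3.170
L(0,3) = 172, L_eff = 1 - 172/255 = 0.325490 (inverted)
t(0,3) = 3.93 - 3.170·0.325490 = 2.898
Σt over all 11·6 pixels = 229619/1500 ≈ 153.0793333
V = pitch²·Σt = 1.43²·229619/1500 = 313.032

t(0,3)=2.898 V=313.032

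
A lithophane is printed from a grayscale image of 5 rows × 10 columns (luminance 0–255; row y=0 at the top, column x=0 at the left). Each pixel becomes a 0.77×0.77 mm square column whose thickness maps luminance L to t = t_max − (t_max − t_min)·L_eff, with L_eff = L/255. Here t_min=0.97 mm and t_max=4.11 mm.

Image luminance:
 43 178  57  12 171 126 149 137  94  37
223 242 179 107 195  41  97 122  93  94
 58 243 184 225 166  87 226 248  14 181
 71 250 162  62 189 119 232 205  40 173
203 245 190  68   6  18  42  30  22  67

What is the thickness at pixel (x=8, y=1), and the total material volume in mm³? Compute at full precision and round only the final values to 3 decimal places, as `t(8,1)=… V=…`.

t(8,1)=2.965 V=74.948

span = t_max - t_min = 4.11 - 0.97 = 3.140
L(8,1) = 93, L_eff = 93/255 = 0.364706
t(8,1) = 4.11 - 3.140·0.364706 = 2.965
Σt over all 5·10 pixels = 268619/2125 ≈ 126.4089412
V = pitch²·Σt = 0.77²·268619/2125 = 74.948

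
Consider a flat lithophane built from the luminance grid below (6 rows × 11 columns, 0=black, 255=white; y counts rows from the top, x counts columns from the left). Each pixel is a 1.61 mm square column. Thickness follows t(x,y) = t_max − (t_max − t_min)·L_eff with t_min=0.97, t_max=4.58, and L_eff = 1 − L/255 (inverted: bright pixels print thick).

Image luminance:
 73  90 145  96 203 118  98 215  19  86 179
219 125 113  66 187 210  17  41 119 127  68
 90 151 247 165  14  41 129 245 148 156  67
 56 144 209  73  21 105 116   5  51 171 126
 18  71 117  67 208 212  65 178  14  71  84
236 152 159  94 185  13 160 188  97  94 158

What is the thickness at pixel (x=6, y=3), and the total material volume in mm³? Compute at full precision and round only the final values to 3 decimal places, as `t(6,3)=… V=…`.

span = t_max - t_min = 4.58 - 0.97 = 3.610
L(6,3) = 116, L_eff = 1 - 116/255 = 0.545098 (inverted)
t(6,3) = 4.58 - 3.610·0.545098 = 2.612
Σt over all 6·11 pixels = 296193/1700 ≈ 174.2311765
V = pitch²·Σt = 1.61²·296193/1700 = 451.625

t(6,3)=2.612 V=451.625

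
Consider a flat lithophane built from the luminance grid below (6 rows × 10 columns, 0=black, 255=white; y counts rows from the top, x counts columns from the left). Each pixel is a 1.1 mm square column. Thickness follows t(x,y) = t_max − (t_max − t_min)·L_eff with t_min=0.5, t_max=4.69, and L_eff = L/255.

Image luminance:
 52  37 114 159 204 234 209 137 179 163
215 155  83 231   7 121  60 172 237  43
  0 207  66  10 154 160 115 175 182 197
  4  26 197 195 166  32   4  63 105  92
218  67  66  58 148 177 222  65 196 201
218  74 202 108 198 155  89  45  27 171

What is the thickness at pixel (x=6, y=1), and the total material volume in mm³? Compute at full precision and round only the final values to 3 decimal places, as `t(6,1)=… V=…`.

t(6,1)=3.704 V=188.059

span = t_max - t_min = 4.69 - 0.5 = 4.190
L(6,1) = 60, L_eff = 60/255 = 0.235294
t(6,1) = 4.69 - 4.190·0.235294 = 3.704
Σt over all 6·10 pixels = 233131/1500 ≈ 155.4206667
V = pitch²·Σt = 1.1²·233131/1500 = 188.059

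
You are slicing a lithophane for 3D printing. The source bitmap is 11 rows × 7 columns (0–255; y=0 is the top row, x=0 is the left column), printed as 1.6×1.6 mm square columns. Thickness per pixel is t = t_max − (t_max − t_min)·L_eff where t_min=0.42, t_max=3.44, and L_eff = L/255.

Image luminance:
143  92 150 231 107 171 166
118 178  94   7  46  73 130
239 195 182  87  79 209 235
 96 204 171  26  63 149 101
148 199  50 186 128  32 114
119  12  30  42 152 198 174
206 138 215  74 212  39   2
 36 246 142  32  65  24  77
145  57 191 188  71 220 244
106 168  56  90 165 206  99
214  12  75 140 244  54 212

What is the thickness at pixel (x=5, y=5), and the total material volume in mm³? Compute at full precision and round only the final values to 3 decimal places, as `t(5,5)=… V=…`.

span = t_max - t_min = 3.44 - 0.42 = 3.020
L(5,5) = 198, L_eff = 198/255 = 0.776471
t(5,5) = 3.44 - 3.020·0.776471 = 1.095
Σt over all 11·7 pixels = 1898779/12750 ≈ 148.9238431
V = pitch²·Σt = 1.6²·1898779/12750 = 381.245

t(5,5)=1.095 V=381.245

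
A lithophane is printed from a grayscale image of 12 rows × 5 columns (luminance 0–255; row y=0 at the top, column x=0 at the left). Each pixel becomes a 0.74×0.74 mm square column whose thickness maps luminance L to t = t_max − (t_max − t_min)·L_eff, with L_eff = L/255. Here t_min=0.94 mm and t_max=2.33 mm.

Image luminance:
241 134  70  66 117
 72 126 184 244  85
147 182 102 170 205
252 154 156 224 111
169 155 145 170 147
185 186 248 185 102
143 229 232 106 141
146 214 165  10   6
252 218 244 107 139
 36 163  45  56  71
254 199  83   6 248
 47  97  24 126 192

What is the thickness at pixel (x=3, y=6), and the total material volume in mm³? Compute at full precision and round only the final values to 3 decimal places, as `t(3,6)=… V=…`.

span = t_max - t_min = 2.33 - 0.94 = 1.390
L(3,6) = 106, L_eff = 106/255 = 0.415686
t(3,6) = 2.33 - 1.390·0.415686 = 1.752
Σt over all 12·5 pixels = 783671/8500 ≈ 92.1965882
V = pitch²·Σt = 0.74²·783671/8500 = 50.487

t(3,6)=1.752 V=50.487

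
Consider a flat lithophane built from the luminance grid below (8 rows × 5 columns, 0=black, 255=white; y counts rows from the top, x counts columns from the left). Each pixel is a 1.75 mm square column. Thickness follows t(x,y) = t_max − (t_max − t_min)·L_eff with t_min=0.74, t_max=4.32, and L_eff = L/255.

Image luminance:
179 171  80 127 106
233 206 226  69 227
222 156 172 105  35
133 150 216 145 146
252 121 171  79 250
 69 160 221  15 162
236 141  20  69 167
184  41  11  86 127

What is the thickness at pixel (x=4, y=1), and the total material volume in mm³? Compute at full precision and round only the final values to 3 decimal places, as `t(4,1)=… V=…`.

t(4,1)=1.133 V=284.730

span = t_max - t_min = 4.32 - 0.74 = 3.580
L(4,1) = 227, L_eff = 227/255 = 0.890196
t(4,1) = 4.32 - 3.580·0.890196 = 1.133
Σt over all 8·5 pixels = 592703/6375 ≈ 92.9730196
V = pitch²·Σt = 1.75²·592703/6375 = 284.730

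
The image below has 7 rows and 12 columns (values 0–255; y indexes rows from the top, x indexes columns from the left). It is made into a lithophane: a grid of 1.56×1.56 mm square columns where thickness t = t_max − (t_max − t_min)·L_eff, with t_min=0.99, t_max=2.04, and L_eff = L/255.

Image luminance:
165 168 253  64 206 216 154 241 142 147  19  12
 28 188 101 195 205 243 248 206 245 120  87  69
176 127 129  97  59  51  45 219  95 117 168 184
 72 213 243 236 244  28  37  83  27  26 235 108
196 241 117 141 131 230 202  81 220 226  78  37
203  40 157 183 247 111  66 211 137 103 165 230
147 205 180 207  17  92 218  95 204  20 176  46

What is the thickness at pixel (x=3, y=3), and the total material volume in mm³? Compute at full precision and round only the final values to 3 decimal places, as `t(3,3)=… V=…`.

span = t_max - t_min = 2.04 - 0.99 = 1.050
L(3,3) = 236, L_eff = 236/255 = 0.925490
t(3,3) = 2.04 - 1.050·0.925490 = 1.068
Σt over all 7·12 pixels = 41321/340 ≈ 121.5323529
V = pitch²·Σt = 1.56²·41321/340 = 295.761

t(3,3)=1.068 V=295.761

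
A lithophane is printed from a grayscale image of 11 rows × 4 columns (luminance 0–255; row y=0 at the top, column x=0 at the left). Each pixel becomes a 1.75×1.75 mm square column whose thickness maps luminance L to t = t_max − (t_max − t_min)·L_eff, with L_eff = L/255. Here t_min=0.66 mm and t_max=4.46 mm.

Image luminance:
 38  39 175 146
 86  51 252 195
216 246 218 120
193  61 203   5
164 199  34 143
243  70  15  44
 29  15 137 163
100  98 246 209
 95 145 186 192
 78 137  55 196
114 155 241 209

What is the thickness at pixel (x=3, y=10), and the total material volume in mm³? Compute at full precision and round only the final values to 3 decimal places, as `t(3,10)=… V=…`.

t(3,10)=1.345 V=329.170

span = t_max - t_min = 4.46 - 0.66 = 3.800
L(3,10) = 209, L_eff = 209/255 = 0.819608
t(3,10) = 4.46 - 3.800·0.819608 = 1.345
Σt over all 11·4 pixels = 137042/1275 ≈ 107.4839216
V = pitch²·Σt = 1.75²·137042/1275 = 329.170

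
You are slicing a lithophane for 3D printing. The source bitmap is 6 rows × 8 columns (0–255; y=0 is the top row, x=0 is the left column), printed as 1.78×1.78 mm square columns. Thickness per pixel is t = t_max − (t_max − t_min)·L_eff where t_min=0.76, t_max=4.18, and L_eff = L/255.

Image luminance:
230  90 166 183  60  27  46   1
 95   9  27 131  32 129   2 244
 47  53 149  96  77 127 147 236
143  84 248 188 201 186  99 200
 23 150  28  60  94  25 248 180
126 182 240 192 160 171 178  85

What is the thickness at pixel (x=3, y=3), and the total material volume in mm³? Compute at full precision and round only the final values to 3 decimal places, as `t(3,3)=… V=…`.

t(3,3)=1.659 V=385.207

span = t_max - t_min = 4.18 - 0.76 = 3.420
L(3,3) = 188, L_eff = 188/255 = 0.737255
t(3,3) = 4.18 - 3.420·0.737255 = 1.659
Σt over all 6·8 pixels = 103341/850 ≈ 121.5776471
V = pitch²·Σt = 1.78²·103341/850 = 385.207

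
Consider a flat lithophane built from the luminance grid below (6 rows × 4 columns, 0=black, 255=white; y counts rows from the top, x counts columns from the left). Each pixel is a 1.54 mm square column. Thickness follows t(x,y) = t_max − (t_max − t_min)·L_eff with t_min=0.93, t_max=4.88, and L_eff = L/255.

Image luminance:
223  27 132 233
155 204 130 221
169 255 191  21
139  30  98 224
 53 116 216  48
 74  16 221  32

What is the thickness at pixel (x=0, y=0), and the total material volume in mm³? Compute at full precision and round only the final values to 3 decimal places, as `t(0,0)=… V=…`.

span = t_max - t_min = 4.88 - 0.93 = 3.950
L(0,0) = 223, L_eff = 223/255 = 0.874510
t(0,0) = 4.88 - 3.950·0.874510 = 1.426
Σt over all 6·4 pixels = 1141/17 ≈ 67.1176471
V = pitch²·Σt = 1.54²·1141/17 = 159.176

t(0,0)=1.426 V=159.176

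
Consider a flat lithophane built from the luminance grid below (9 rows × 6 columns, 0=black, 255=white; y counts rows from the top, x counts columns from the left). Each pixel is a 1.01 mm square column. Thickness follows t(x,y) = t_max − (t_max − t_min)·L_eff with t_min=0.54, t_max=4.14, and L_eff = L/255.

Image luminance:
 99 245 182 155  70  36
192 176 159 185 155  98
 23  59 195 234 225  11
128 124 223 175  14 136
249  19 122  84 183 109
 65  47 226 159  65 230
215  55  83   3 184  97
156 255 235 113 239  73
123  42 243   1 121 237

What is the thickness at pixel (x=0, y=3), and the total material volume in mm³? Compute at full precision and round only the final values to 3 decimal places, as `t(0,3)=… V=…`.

t(0,3)=2.333 V=122.462

span = t_max - t_min = 4.14 - 0.54 = 3.600
L(0,3) = 128, L_eff = 128/255 = 0.501961
t(0,3) = 4.14 - 3.600·0.501961 = 2.333
Σt over all 9·6 pixels = 51021/425 ≈ 120.0494118
V = pitch²·Σt = 1.01²·51021/425 = 122.462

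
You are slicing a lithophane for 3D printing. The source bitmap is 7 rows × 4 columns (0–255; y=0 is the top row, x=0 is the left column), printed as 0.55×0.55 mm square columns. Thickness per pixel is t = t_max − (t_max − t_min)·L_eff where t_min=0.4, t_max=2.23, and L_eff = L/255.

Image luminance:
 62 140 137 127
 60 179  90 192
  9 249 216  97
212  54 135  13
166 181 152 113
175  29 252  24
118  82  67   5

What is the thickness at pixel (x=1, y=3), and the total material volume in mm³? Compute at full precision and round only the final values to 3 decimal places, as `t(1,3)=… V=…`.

t(1,3)=1.842 V=11.646

span = t_max - t_min = 2.23 - 0.4 = 1.830
L(1,3) = 54, L_eff = 54/255 = 0.211765
t(1,3) = 2.23 - 1.830·0.211765 = 1.842
Σt over all 7·4 pixels = 81811/2125 ≈ 38.4992941
V = pitch²·Σt = 0.55²·81811/2125 = 11.646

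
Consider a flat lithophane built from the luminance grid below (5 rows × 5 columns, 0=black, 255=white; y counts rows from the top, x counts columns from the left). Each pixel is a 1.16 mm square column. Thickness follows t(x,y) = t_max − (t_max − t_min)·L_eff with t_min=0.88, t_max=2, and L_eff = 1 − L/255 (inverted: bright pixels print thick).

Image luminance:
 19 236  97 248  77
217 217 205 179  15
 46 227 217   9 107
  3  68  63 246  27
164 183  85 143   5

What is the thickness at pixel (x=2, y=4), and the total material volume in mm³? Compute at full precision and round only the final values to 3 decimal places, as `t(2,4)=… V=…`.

span = t_max - t_min = 2 - 0.88 = 1.120
L(2,4) = 85, L_eff = 1 - 85/255 = 0.666667 (inverted)
t(2,4) = 2 - 1.120·0.666667 = 1.253
Σt over all 5·5 pixels = 227134/6375 ≈ 35.6288627
V = pitch²·Σt = 1.16²·227134/6375 = 47.942

t(2,4)=1.253 V=47.942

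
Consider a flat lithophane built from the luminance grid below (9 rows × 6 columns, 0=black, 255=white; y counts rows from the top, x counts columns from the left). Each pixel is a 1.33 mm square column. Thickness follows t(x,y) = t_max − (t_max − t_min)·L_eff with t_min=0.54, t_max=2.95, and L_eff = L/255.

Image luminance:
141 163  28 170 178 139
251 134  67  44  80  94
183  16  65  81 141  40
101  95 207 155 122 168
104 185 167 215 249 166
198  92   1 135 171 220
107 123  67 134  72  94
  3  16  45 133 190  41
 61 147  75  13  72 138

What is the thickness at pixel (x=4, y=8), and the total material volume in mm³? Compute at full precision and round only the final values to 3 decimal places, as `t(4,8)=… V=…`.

t(4,8)=2.270 V=176.514

span = t_max - t_min = 2.95 - 0.54 = 2.410
L(4,8) = 72, L_eff = 72/255 = 0.282353
t(4,8) = 2.95 - 2.410·0.282353 = 2.270
Σt over all 9·6 pixels = 848191/8500 ≈ 99.7871765
V = pitch²·Σt = 1.33²·848191/8500 = 176.514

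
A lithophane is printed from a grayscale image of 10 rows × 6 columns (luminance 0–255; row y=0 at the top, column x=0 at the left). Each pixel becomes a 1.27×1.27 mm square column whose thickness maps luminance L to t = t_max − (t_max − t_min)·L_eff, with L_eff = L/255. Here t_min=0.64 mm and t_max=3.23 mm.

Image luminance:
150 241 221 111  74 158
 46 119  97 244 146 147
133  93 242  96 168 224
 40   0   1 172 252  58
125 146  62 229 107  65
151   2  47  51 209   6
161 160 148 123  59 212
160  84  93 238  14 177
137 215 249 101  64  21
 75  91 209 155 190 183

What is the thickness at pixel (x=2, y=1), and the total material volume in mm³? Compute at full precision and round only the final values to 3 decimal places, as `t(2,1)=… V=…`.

t(2,1)=2.245 V=185.587

span = t_max - t_min = 3.23 - 0.64 = 2.590
L(2,1) = 97, L_eff = 97/255 = 0.380392
t(2,1) = 3.23 - 2.590·0.380392 = 2.245
Σt over all 10·6 pixels = 115.064
V = pitch²·Σt = 1.27²·115.064 = 185.587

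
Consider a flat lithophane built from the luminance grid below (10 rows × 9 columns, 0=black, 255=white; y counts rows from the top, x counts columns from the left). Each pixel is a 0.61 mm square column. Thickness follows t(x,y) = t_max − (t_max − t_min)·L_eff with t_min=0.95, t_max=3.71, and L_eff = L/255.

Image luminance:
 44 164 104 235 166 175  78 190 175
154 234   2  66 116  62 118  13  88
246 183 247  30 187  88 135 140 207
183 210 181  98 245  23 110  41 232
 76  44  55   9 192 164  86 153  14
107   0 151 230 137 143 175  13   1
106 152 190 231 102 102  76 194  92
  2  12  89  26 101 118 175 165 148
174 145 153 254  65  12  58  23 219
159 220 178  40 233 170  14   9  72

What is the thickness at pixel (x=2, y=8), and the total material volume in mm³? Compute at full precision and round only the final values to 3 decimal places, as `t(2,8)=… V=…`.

span = t_max - t_min = 3.71 - 0.95 = 2.760
L(2,8) = 153, L_eff = 153/255 = 0.600000
t(2,8) = 3.71 - 2.760·0.600000 = 2.054
Σt over all 10·9 pixels = 214.852
V = pitch²·Σt = 0.61²·214.852 = 79.946

t(2,8)=2.054 V=79.946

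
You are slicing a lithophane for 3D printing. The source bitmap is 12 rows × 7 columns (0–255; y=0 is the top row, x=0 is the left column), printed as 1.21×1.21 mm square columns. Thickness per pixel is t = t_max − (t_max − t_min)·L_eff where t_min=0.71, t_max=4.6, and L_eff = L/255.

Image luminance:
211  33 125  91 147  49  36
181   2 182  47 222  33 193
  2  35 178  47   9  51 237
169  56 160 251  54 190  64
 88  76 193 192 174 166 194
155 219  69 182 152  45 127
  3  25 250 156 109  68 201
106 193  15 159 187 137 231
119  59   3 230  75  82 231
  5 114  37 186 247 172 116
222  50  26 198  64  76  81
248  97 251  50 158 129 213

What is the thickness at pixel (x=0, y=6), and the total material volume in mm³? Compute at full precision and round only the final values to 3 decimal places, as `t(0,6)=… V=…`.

span = t_max - t_min = 4.6 - 0.71 = 3.890
L(0,6) = 3, L_eff = 3/255 = 0.011765
t(0,6) = 4.6 - 3.890·0.011765 = 4.554
Σt over all 12·7 pixels = 2890963/12750 ≈ 226.7421961
V = pitch²·Σt = 1.21²·2890963/12750 = 331.973

t(0,6)=4.554 V=331.973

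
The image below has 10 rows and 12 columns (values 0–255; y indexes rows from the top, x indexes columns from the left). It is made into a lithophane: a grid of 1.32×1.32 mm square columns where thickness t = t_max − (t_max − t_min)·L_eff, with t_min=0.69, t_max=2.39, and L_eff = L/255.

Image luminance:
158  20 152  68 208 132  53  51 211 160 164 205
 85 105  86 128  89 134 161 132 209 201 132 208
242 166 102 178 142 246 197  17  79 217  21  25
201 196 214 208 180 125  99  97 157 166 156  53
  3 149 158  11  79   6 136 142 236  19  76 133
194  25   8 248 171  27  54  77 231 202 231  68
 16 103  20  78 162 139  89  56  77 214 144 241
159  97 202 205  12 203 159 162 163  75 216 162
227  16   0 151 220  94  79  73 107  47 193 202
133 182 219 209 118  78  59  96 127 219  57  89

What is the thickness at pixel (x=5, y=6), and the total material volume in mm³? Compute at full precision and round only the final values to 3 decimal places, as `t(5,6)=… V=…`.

span = t_max - t_min = 2.39 - 0.69 = 1.700
L(5,6) = 139, L_eff = 139/255 = 0.545098
t(5,6) = 2.39 - 1.700·0.545098 = 1.463
Σt over all 10·12 pixels = 27451/150 ≈ 183.0066667
V = pitch²·Σt = 1.32²·27451/150 = 318.871

t(5,6)=1.463 V=318.871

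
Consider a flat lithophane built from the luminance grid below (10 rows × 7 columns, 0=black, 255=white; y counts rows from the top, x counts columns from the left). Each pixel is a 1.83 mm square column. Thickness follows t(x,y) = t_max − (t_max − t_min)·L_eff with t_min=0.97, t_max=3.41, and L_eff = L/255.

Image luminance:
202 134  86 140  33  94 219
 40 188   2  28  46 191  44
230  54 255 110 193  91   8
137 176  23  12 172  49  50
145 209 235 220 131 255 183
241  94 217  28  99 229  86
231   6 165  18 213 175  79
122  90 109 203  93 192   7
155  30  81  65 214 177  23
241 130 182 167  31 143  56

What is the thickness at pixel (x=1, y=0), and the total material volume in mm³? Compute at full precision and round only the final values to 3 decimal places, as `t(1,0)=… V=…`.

t(1,0)=2.128 V=518.129

span = t_max - t_min = 3.41 - 0.97 = 2.440
L(1,0) = 134, L_eff = 134/255 = 0.525490
t(1,0) = 3.41 - 2.440·0.525490 = 2.128
Σt over all 10·7 pixels = 1972631/12750 ≈ 154.7161569
V = pitch²·Σt = 1.83²·1972631/12750 = 518.129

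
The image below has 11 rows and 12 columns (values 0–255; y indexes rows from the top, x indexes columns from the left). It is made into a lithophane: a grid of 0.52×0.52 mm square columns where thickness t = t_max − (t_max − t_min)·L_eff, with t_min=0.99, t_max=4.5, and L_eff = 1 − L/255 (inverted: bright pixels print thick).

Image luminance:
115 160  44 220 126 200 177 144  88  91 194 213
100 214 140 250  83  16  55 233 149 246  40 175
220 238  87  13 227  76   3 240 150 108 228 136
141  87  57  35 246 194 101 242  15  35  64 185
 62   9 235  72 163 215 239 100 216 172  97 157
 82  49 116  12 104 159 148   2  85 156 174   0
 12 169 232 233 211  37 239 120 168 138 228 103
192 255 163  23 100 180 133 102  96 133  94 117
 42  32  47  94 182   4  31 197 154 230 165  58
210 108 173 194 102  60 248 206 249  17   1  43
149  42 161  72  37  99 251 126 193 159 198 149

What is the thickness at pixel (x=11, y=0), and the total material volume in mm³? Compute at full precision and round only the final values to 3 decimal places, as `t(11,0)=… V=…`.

t(11,0)=3.922 V=100.046

span = t_max - t_min = 4.5 - 0.99 = 3.510
L(11,0) = 213, L_eff = 1 - 213/255 = 0.164706 (inverted)
t(11,0) = 4.5 - 3.510·0.164706 = 3.922
Σt over all 11·12 pixels = 1572471/4250 ≈ 369.9931765
V = pitch²·Σt = 0.52²·1572471/4250 = 100.046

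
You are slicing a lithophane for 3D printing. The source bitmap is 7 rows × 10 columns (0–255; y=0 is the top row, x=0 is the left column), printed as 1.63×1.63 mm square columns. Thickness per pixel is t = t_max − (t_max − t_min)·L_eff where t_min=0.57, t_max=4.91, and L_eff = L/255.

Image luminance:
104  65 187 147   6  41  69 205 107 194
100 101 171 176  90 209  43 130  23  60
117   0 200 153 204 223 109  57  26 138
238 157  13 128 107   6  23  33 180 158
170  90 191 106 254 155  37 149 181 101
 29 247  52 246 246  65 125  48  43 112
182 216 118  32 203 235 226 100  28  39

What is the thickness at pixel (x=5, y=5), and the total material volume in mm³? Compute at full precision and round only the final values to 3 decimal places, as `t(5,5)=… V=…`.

span = t_max - t_min = 4.91 - 0.57 = 4.340
L(5,5) = 65, L_eff = 65/255 = 0.254902
t(5,5) = 4.91 - 4.340·0.254902 = 3.804
Σt over all 7·10 pixels = 2532467/12750 ≈ 198.6248627
V = pitch²·Σt = 1.63²·2532467/12750 = 527.726

t(5,5)=3.804 V=527.726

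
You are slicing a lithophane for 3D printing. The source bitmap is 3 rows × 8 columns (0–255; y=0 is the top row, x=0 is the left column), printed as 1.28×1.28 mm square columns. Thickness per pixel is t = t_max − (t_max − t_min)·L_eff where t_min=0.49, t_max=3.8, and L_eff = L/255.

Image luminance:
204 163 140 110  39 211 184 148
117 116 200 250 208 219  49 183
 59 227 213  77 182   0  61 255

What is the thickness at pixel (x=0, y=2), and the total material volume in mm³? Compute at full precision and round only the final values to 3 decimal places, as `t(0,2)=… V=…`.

t(0,2)=3.034 V=72.542

span = t_max - t_min = 3.8 - 0.49 = 3.310
L(0,2) = 59, L_eff = 59/255 = 0.231373
t(0,2) = 3.8 - 3.310·0.231373 = 3.034
Σt over all 3·8 pixels = 75269/1700 ≈ 44.2758824
V = pitch²·Σt = 1.28²·75269/1700 = 72.542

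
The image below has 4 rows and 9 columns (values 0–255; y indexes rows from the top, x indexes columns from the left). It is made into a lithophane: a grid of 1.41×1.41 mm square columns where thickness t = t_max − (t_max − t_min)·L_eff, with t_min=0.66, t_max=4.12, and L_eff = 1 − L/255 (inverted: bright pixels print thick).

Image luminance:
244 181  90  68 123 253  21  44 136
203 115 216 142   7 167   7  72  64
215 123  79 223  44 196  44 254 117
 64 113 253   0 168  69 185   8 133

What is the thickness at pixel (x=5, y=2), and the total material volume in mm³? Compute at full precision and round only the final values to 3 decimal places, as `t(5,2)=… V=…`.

span = t_max - t_min = 4.12 - 0.66 = 3.460
L(5,2) = 196, L_eff = 1 - 196/255 = 0.231373 (inverted)
t(5,2) = 4.12 - 3.460·0.231373 = 3.319
Σt over all 4·9 pixels = 1071233/12750 ≈ 84.0182745
V = pitch²·Σt = 1.41²·1071233/12750 = 167.037

t(5,2)=3.319 V=167.037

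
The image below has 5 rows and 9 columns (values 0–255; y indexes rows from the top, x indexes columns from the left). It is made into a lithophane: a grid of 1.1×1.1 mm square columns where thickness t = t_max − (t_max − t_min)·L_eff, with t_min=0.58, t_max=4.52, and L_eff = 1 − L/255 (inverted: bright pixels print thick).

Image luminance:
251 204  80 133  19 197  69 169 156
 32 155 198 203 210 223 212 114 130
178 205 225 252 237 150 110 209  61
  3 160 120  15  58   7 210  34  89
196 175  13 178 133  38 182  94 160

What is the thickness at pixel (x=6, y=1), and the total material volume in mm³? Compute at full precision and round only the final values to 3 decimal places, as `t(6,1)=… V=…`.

t(6,1)=3.856 V=148.373

span = t_max - t_min = 4.52 - 0.58 = 3.940
L(6,1) = 212, L_eff = 1 - 212/255 = 0.168627 (inverted)
t(6,1) = 4.52 - 3.940·0.168627 = 3.856
Σt over all 5·9 pixels = 781717/6375 ≈ 122.6222745
V = pitch²·Σt = 1.1²·781717/6375 = 148.373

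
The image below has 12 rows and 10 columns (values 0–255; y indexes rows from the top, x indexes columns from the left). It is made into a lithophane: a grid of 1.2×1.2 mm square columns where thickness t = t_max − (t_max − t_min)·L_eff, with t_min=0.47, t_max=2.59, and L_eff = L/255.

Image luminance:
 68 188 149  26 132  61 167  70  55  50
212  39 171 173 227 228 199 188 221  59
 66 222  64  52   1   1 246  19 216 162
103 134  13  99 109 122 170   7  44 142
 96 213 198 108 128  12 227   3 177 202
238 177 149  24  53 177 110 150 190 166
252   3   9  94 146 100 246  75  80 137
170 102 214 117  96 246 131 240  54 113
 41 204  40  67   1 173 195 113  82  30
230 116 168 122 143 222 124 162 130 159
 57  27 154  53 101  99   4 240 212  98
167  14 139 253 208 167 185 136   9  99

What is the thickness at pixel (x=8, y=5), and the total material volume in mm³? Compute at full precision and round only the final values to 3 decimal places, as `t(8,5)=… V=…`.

t(8,5)=1.010 V=267.473

span = t_max - t_min = 2.59 - 0.47 = 2.120
L(8,5) = 190, L_eff = 190/255 = 0.745098
t(8,5) = 2.59 - 2.120·0.745098 = 1.010
Σt over all 12·10 pixels = 394708/2125 ≈ 185.7449412
V = pitch²·Σt = 1.2²·394708/2125 = 267.473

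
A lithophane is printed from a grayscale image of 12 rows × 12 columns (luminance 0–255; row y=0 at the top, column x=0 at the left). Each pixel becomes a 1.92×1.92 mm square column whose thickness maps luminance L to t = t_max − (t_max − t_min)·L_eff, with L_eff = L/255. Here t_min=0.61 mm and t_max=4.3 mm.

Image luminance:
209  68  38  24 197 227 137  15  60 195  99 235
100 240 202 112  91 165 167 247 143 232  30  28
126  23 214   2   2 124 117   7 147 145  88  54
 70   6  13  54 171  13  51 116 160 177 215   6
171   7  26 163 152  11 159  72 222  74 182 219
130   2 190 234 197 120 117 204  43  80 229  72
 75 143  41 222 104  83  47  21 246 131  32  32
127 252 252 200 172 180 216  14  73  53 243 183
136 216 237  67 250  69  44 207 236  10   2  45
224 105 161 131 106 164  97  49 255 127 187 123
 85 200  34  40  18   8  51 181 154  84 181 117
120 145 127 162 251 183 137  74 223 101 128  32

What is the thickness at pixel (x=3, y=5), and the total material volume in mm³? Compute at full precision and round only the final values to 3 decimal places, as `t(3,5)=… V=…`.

t(3,5)=0.914 V=1340.344

span = t_max - t_min = 4.3 - 0.61 = 3.690
L(3,5) = 234, L_eff = 234/255 = 0.917647
t(3,5) = 4.3 - 3.690·0.917647 = 0.914
Σt over all 12·12 pixels = 772632/2125 ≈ 363.5915294
V = pitch²·Σt = 1.92²·772632/2125 = 1340.344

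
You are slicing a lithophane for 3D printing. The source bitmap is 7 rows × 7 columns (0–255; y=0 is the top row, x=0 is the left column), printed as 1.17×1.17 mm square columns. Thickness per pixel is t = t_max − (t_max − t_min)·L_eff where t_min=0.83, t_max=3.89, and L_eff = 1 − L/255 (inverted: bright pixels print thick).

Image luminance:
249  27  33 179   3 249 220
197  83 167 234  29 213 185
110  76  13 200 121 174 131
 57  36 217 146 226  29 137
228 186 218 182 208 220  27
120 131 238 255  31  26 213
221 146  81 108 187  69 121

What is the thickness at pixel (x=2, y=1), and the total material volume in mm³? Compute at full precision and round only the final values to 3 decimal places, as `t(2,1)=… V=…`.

span = t_max - t_min = 3.89 - 0.83 = 3.060
L(2,1) = 167, L_eff = 1 - 167/255 = 0.345098 (inverted)
t(2,1) = 3.89 - 3.060·0.345098 = 2.834
Σt over all 7·7 pixels = 124.154
V = pitch²·Σt = 1.17²·124.154 = 169.954

t(2,1)=2.834 V=169.954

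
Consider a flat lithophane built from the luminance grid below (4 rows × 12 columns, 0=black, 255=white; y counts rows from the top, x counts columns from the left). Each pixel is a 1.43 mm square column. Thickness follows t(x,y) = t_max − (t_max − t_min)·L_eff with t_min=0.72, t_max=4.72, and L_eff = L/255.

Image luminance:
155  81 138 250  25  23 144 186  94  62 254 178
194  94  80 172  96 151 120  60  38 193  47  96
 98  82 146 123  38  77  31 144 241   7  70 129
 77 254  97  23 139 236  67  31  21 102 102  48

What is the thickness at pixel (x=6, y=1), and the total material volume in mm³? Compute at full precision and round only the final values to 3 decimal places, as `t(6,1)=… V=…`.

t(6,1)=2.838 V=292.836

span = t_max - t_min = 4.72 - 0.72 = 4.000
L(6,1) = 120, L_eff = 120/255 = 0.470588
t(6,1) = 4.72 - 4.000·0.470588 = 2.838
Σt over all 4·12 pixels = 182584/1275 ≈ 143.2031373
V = pitch²·Σt = 1.43²·182584/1275 = 292.836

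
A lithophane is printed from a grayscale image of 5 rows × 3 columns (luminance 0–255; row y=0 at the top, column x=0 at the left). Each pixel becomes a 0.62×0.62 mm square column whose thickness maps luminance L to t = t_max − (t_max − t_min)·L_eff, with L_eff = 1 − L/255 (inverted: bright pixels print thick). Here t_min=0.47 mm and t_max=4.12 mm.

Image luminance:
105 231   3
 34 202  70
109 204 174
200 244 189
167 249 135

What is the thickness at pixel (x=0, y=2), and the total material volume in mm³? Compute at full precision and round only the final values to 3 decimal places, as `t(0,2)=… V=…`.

t(0,2)=2.030 V=15.453

span = t_max - t_min = 4.12 - 0.47 = 3.650
L(0,2) = 109, L_eff = 1 - 109/255 = 0.572549 (inverted)
t(0,2) = 4.12 - 3.650·0.572549 = 2.030
Σt over all 5·3 pixels = 68341/1700 ≈ 40.2005882
V = pitch²·Σt = 0.62²·68341/1700 = 15.453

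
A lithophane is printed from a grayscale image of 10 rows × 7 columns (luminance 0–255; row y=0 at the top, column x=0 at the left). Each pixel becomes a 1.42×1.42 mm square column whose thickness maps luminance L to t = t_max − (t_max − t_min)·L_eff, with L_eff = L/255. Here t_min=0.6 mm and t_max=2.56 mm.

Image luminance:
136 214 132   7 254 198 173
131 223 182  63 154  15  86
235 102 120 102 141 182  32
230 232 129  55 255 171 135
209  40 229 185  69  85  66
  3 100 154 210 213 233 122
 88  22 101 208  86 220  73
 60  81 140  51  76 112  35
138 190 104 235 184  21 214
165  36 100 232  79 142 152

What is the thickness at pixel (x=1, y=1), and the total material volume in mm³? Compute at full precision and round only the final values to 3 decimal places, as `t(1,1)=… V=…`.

span = t_max - t_min = 2.56 - 0.6 = 1.960
L(1,1) = 223, L_eff = 223/255 = 0.874510
t(1,1) = 2.56 - 1.960·0.874510 = 0.846
Σt over all 10·7 pixels = 684152/6375 ≈ 107.3179608
V = pitch²·Σt = 1.42²·684152/6375 = 216.396

t(1,1)=0.846 V=216.396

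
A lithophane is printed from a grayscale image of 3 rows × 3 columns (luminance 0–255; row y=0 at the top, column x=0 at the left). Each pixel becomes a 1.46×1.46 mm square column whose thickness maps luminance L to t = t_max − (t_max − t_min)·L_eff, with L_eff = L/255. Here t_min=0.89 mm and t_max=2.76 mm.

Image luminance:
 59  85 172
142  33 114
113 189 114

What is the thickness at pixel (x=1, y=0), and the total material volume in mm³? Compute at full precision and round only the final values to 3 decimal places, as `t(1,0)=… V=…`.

span = t_max - t_min = 2.76 - 0.89 = 1.870
L(1,0) = 85, L_eff = 85/255 = 0.333333
t(1,0) = 2.76 - 1.870·0.333333 = 2.137
Σt over all 3·3 pixels = 26029/1500 ≈ 17.3526667
V = pitch²·Σt = 1.46²·26029/1500 = 36.989

t(1,0)=2.137 V=36.989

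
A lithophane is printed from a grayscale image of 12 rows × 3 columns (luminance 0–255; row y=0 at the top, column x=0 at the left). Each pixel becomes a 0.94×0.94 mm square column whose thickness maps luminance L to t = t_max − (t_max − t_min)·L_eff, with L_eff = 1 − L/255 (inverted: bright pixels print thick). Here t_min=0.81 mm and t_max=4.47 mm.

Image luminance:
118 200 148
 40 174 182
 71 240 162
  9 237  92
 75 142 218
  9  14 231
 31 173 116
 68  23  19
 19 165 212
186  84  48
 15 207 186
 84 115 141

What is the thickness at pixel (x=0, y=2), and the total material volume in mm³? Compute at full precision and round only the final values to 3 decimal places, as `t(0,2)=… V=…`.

span = t_max - t_min = 4.47 - 0.81 = 3.660
L(0,2) = 71, L_eff = 1 - 71/255 = 0.721569 (inverted)
t(0,2) = 4.47 - 3.660·0.721569 = 1.829
Σt over all 12·3 pixels = 191712/2125 ≈ 90.2174118
V = pitch²·Σt = 0.94²·191712/2125 = 79.716

t(0,2)=1.829 V=79.716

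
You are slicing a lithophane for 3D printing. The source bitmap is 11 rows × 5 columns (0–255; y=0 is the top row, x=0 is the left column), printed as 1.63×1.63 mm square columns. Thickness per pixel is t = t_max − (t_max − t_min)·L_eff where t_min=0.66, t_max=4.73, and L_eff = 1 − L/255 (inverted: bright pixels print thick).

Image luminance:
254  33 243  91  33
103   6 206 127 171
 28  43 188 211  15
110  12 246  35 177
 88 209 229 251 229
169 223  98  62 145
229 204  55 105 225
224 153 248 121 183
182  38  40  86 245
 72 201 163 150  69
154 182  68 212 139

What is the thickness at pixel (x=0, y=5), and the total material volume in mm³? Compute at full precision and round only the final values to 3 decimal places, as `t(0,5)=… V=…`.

span = t_max - t_min = 4.73 - 0.66 = 4.070
L(0,5) = 169, L_eff = 1 - 169/255 = 0.337255 (inverted)
t(0,5) = 4.73 - 4.070·0.337255 = 3.357
Σt over all 11·5 pixels = 4093331/25500 ≈ 160.5227843
V = pitch²·Σt = 1.63²·4093331/25500 = 426.493

t(0,5)=3.357 V=426.493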